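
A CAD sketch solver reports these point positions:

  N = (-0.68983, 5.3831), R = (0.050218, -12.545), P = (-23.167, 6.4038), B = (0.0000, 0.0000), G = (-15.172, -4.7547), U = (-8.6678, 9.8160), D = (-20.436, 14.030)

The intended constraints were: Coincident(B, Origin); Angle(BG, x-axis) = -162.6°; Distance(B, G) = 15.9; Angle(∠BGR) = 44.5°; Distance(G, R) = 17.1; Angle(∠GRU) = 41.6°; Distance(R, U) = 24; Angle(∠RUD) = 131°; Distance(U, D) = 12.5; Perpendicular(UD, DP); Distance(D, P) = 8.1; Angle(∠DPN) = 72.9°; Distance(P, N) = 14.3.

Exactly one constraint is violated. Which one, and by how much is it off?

Distance(P, N) = 14.3 — off by 8.20.

B = (0.00, 0.00) ✓; BG at -162.6° ✓; |BG| = 15.90 ✓; ∠BGR = 44.50° ✓; |GR| = 17.10 ✓; ∠GRU = 41.60° ✓; |RU| = 24.00 ✓; ∠RUD = 131.0° ✓; |UD| = 12.50 ✓; ∠(UD, DP) = 90.00° ✓; |DP| = 8.100 ✓; ∠DPN = 72.90° ✓; |PN| = 22.50 ✗.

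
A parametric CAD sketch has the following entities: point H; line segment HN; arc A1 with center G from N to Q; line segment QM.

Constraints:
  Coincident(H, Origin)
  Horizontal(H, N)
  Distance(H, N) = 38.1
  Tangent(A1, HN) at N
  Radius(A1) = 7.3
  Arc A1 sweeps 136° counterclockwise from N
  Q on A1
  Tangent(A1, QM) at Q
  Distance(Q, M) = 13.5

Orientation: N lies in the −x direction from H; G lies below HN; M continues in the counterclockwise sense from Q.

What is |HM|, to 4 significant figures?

40.01

H is at the origin; H and N share the same y with |HN| = 38.1 and N on the −x side, so N = (-38.10, 0.000). Since A1 is tangent to HN there, GN ⟂ HN, so G = N + (0, -7.3) = (-38.10, -7.300). On A1, N sits at bearing 90° from G; a 136° counterclockwise sweep puts Q at bearing 226°, so Q = G + 7.3·(cos 226°, sin 226°) = (-43.17, -12.55). A1 meets QM tangentially, so GQ is at right angles to QM, so QM runs along (−sin 226°, cos 226°); with |QM| = 13.5, M = (-33.46, -21.93). Then |HM| = |M − H| = 40.01.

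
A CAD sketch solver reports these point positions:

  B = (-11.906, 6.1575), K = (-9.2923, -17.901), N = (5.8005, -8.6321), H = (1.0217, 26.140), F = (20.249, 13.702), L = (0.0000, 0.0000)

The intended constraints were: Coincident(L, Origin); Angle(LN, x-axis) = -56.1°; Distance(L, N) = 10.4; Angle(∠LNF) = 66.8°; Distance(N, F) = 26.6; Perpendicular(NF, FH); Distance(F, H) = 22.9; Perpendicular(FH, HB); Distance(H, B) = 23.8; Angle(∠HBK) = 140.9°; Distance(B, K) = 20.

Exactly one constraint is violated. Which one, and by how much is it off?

Distance(B, K) = 20 — off by 4.20.

L = (0.00, 0.00) ✓; LN at -56.10° ✓; |LN| = 10.40 ✓; ∠LNF = 66.80° ✓; |NF| = 26.60 ✓; ∠(NF, FH) = 90.00° ✓; |FH| = 22.90 ✓; ∠(FH, HB) = 90.00° ✓; |HB| = 23.80 ✓; ∠HBK = 140.9° ✓; |BK| = 24.20 ✗.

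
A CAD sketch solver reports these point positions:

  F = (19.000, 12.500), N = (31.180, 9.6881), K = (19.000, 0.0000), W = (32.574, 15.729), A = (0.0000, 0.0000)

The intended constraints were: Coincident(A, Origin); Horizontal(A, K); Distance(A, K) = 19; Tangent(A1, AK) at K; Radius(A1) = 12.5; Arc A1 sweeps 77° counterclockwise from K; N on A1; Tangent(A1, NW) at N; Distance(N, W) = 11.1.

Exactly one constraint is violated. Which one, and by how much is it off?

Distance(N, W) = 11.1 — off by 4.90.

A = (0.00, 0.00) ✓; A.y = 0.00, K.y = 0.00 ✓; |AK| = 19.00 ✓; ∠(FK, KA) = 90.00° ✓; |FK| = 12.50 ✓; bearing(F→N) − bearing(F→K) = 77.00° ✓; |FN| = 12.50 ✓; ∠(FN, NW) = 89.99° ✓; |NW| = 6.200 ✗.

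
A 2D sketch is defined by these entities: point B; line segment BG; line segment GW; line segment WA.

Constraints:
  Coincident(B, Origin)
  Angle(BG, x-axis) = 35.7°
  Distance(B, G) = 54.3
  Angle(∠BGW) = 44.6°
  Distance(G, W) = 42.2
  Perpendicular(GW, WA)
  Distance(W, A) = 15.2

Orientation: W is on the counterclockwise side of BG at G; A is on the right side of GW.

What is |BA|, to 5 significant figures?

53.444

∠BGW = 44.6°, so GW runs at 35.7° + (180° − 44.6°) = 171.10° from the x-axis; with |GW| = 42.2, W = G + 42.2·(cos 171.10°, sin 171.10°) = (2.4042, 38.215). The perpendicularity gives WA at right angles to GW; with |WA| = 15.2 on the right of GW, A = W + 15.2·(0.15471, 0.98796) = (4.7558, 53.232). Then |BA| = |A − B| = 53.444.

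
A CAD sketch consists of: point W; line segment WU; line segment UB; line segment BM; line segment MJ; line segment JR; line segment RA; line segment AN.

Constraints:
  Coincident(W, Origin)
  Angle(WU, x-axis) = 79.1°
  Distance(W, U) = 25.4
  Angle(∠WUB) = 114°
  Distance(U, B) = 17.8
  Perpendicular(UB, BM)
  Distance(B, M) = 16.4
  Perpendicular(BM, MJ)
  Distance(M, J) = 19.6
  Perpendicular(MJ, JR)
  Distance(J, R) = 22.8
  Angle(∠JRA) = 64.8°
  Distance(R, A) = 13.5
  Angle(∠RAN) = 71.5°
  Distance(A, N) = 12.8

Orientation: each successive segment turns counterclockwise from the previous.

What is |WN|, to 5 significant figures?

18.839

∠JRA = 64.8° gives RA at 170.30° from the x-axis; with |RA| = 13.5, A = (-3.3660, 31.435). ∠RAN = 71.5° gives AN at -81.200° from the x-axis; with |AN| = 12.8, N = (-1.4077, 18.786). Then |WN| = |N − W| = 18.839.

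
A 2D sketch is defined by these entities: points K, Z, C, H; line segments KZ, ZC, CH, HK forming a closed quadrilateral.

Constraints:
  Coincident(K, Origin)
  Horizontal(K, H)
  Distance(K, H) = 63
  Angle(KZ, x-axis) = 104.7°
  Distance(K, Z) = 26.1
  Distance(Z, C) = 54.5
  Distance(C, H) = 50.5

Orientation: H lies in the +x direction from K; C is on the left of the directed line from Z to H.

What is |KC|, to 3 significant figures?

63.8

K is at the origin; K and H share the same y with |KH| = 63.0 and H in +x, so H = (63.0, 0). KZ runs at 104.7° with |KZ| = 26.1, so Z = (-6.62, 25.2). C is determined by |ZC| = 54.5 and |CH| = 50.5 together: it lies at the intersection of circle(Z, 54.5) and circle(H, 50.5). With |ZH| = 74.1, the foot of the radical line on ZH is 39.9 from Z and the perpendicular offset is √(54.5² − 39.9²) = 37.2. Taking the left-of-ZH solution: C = (43.5, 46.6).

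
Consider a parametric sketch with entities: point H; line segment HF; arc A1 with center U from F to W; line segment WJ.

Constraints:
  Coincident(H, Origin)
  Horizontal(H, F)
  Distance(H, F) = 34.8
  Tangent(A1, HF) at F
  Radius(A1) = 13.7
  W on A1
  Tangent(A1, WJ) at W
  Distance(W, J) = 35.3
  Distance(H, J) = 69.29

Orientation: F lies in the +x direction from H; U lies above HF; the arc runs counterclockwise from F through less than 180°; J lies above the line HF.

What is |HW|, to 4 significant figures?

50.31

H is at the origin; H and F share the same y with |HF| = 34.8 and F on the +x side, so F = (34.80, 0.000). The tangent condition forces UF to be normal to HF, so U = F + (0, 13.7) = (34.80, 13.70). Since UW ⟂ WJ (tangency), |UJ| = √(13.7² + 35.3²) = 37.87 regardless of where W sits on A1. So J lies on both circle(H, 69.29) and circle(U, 37.87); the above-HF intersection is J = (49.32, 48.67). W is the foot of the tangent from J: W = (48.50, 13.38).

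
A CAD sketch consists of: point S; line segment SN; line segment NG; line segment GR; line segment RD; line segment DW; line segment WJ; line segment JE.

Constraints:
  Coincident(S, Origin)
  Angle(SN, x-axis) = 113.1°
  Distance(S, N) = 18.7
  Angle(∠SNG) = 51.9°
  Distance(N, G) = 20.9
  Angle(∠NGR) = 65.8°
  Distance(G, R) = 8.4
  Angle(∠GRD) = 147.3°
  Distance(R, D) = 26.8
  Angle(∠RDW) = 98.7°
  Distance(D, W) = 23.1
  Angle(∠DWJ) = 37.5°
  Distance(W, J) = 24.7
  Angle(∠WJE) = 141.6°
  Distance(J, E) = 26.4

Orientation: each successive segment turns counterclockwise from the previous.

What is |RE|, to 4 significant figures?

22.27

∠DWJ = 37.5° gives WJ at -108.1° from the x-axis; with |WJ| = 24.7, J = (-0.7380, 9.146). ∠WJE = 141.6° gives JE at -69.70° from the x-axis; with |JE| = 26.4, E = (8.421, -15.61). Then |RE| = |E − R| = 22.27.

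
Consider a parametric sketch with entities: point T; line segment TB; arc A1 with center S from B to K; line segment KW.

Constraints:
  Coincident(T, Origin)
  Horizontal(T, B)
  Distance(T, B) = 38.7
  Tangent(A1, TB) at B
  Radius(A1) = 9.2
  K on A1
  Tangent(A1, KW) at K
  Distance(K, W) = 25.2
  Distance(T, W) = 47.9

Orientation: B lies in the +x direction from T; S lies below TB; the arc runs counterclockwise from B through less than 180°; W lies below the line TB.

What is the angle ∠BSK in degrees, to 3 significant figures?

96.5°

T is at the origin; T and B share the same y with |TB| = 38.7 and B on the +x side, so B = (38.7, 0.00). Tangency of A1 to TB means the radius SB is perpendicular to TB, so S = B + (0, -9.2) = (38.7, -9.20). Since SK ⟂ KW (tangency), |SW| = √(9.2² + 25.2²) = 26.8 regardless of where K sits on A1. So W lies on both circle(T, 47.9) and circle(S, 26.8); the below-TB intersection is W = (32.4, -35.3). K is the foot of the tangent from W: K = (29.6, -10.2).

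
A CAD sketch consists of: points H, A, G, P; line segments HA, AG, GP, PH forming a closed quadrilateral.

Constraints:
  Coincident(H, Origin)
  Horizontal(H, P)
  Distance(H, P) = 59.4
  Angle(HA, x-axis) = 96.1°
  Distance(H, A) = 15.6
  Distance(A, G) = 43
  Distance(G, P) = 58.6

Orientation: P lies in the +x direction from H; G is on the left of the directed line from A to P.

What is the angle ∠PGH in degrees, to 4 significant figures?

63.00°

H is at the origin; HP is horizontal with |HP| = 59.4 and P in +x, so P = (59.4, 0). HA runs at 96.1° with |HA| = 15.6, so A = (-1.658, 15.51). G is determined by |AG| = 43.0 and |GP| = 58.6 together: it lies at the intersection of circle(A, 43.0) and circle(P, 58.6). With |AP| = 63.00, the foot of the radical line on AP is 18.92 from A and the perpendicular offset is √(43.0² − 18.92²) = 38.61. Taking the left-of-AP solution: G = (26.19, 48.28).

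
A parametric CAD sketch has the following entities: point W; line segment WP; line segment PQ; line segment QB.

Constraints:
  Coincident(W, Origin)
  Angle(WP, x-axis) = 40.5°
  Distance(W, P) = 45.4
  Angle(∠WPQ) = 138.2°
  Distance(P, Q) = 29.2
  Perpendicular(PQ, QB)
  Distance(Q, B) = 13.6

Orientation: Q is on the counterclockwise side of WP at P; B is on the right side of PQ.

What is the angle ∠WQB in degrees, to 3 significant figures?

116°

W is at the origin; WP runs at 40.5° with length 45.4, so P = 45.4·(cos 40.5°, sin 40.5°) = (34.5, 29.5). ∠WPQ = 138.2°, so PQ runs at 40.5° + (180° − 138.2°) = 82.3° from the x-axis; with |PQ| = 29.2, Q = P + 29.2·(cos 82.3°, sin 82.3°) = (38.4, 58.4). PQ ⟂ QB; with |QB| = 13.6 on the right of PQ, B = Q + 13.6·(0.991, -0.134) = (51.9, 56.6). Then cos ∠WQB = QW·QB / (|QW||QB|), giving 116°.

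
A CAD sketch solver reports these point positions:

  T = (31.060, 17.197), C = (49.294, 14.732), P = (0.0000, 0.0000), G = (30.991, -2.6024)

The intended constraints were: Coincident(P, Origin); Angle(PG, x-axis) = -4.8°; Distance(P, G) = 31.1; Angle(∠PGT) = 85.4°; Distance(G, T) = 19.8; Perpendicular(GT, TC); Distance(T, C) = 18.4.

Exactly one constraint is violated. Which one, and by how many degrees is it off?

Perpendicular(GT, TC) — off by 7.50°.

P = (0.00, 0.00) ✓; PG at -4.800° ✓; |PG| = 31.10 ✓; ∠PGT = 85.40° ✓; |GT| = 19.80 ✓; ∠(GT, TC) = 97.50° ✗; |TC| = 18.40 ✓.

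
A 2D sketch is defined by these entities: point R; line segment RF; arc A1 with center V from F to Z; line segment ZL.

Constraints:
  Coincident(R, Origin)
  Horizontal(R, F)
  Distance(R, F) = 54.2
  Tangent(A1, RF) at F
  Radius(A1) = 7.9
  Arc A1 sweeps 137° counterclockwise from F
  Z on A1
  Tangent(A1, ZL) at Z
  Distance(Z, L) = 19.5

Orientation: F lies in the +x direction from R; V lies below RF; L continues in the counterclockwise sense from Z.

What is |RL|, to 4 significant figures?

68.60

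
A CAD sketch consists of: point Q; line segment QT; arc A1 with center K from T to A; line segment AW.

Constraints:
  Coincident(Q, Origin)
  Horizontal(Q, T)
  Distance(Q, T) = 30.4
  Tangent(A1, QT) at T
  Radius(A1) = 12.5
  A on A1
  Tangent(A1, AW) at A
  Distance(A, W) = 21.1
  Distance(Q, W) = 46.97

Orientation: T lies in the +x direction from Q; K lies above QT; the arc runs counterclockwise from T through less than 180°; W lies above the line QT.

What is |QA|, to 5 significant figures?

45.182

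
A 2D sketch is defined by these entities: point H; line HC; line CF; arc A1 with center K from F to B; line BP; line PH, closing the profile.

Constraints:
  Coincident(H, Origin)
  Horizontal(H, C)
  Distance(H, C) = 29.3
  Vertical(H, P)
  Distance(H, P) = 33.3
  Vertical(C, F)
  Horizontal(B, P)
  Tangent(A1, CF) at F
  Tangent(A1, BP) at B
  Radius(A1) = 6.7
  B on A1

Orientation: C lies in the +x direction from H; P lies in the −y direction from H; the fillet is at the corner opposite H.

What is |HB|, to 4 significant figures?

40.24

H is at the origin; HC is horizontal with |HC| = 29.3 and C on the +x side, so C = (29.30, 0.000). HP is vertical with |HP| = 33.3 and P on the −y side, so P = (0.000, -33.30). The virtual corner opposite H is at (29.30, -33.30). Tangency of A1 to CF means the radius KF is perpendicular to CF and tangency of A1 to BP means the radius KB is perpendicular to BP, with radius 6.7, so the center K sits 6.7 in from both sides at K = (22.60, -26.60). That places the tangent points at F = (29.30, -26.60) on CF and B = (22.60, -33.30) on BP. Then |HB| = |B − H| = 40.24.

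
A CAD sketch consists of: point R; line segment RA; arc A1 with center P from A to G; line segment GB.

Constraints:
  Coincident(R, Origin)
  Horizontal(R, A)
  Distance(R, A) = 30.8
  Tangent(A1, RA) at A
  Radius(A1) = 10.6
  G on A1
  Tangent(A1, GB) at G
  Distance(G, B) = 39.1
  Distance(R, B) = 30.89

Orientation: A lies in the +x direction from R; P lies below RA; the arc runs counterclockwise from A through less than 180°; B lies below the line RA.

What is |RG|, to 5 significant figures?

23.544

R is at the origin; RA is horizontal with |RA| = 30.8 and A on the +x side, so A = (30.800, 0.0000). Since A1 is tangent to RA there, PA ⟂ RA, so P = A + (0, -10.6) = (30.800, -10.600). Since PG ⟂ GB (tangency), |PB| = √(10.6² + 39.1²) = 40.511 regardless of where G sits on A1. So B lies on both circle(R, 30.89) and circle(P, 40.511); the below-RA intersection is B = (-4.4484, -30.568). G is the foot of the tangent from B: G = (23.344, -3.0655).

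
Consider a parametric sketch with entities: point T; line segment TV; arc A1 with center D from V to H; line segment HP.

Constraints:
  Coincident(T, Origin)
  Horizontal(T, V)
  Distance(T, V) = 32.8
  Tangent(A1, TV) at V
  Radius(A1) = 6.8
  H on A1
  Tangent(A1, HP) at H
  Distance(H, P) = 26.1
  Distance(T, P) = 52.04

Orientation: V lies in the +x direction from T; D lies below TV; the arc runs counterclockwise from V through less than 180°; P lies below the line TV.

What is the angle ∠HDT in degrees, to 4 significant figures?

42.97°

Checks: T.y = 0.00, V.y = 0.00 ✓; |DH| = 6.800 ✓; ∠(DH, HP) = 90.00° ✓; |HP| = 26.10 ✓; |TP| = 52.04 ✓.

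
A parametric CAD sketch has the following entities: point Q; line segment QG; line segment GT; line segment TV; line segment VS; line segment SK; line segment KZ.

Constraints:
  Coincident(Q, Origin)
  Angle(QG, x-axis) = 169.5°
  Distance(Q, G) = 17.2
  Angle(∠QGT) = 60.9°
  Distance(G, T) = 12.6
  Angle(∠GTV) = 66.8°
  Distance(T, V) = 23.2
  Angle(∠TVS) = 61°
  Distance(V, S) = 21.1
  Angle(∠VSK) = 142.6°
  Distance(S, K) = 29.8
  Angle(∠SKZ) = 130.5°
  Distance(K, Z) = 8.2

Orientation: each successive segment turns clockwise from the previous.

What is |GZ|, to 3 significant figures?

30.7

∠VSK = 142.6° gives SK at 141° from the x-axis; with |SK| = 29.8, K = (-42.5, 11.7). ∠SKZ = 130.5° gives KZ at 91.3° from the x-axis; with |KZ| = 8.2, Z = (-42.6, 19.9). Then |GZ| = |Z − G| = 30.7.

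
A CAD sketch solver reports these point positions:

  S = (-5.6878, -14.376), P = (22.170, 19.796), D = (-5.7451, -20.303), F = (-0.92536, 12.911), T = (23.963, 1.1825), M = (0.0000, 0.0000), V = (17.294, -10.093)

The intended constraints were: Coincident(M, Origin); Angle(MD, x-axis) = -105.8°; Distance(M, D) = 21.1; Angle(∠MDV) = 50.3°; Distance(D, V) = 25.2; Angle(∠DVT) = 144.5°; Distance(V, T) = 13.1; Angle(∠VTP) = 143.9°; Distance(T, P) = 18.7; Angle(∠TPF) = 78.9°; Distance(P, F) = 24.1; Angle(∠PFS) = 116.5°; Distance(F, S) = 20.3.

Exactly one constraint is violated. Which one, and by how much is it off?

Distance(F, S) = 20.3 — off by 7.40.

M = (0.00, 0.00) ✓; MD at -105.8° ✓; |MD| = 21.10 ✓; ∠MDV = 50.30° ✓; |DV| = 25.20 ✓; ∠DVT = 144.5° ✓; |VT| = 13.10 ✓; ∠VTP = 143.9° ✓; |TP| = 18.70 ✓; ∠TPF = 78.90° ✓; |PF| = 24.10 ✓; ∠PFS = 116.5° ✓; |FS| = 27.70 ✗.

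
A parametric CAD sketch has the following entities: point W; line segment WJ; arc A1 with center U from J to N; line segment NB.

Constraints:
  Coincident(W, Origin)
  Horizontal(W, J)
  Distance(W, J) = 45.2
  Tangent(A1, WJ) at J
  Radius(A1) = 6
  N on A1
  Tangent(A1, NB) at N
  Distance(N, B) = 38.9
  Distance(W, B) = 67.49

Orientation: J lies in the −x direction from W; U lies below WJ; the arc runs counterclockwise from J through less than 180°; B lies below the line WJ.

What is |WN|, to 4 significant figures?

51.57

W is at the origin; W and J share the same y with |WJ| = 45.2 and J on the −x side, so J = (-45.20, 0.000). A1 meets WJ tangentially, so UJ is at right angles to WJ, so U = J + (0, -6) = (-45.20, -6.000). Since UN ⟂ NB (tangency), |UB| = √(6.0² + 38.9²) = 39.36 regardless of where N sits on A1. So B lies on both circle(W, 67.49) and circle(U, 39.36); the below-WJ intersection is B = (-50.27, -45.03). N is the foot of the tangent from B: N = (-51.20, -6.143).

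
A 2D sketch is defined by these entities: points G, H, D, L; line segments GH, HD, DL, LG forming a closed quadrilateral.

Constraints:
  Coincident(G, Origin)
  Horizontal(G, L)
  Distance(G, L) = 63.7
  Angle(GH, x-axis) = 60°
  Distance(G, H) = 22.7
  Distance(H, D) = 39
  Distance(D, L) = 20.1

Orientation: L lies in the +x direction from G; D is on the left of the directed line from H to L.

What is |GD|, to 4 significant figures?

52.17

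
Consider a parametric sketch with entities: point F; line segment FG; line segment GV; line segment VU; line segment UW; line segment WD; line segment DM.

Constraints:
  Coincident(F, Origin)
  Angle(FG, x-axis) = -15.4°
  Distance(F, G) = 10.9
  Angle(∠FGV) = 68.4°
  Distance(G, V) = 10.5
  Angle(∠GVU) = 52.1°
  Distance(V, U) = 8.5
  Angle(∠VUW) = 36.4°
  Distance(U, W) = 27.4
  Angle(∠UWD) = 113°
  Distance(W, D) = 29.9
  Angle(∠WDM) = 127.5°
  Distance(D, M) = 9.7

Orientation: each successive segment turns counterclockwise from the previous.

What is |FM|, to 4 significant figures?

52.97

F is at the origin; FG runs at -15.4° with length 10.9, so G = (10.51, -2.895). ∠FGV = 68.4° gives GV at 96.20° from the x-axis; with |GV| = 10.5, V = (9.375, 7.544). ∠GVU = 52.1° gives VU at -135.9° from the x-axis; with |VU| = 8.5, U = (3.271, 1.629). ∠VUW = 36.4° gives UW at 7.700° from the x-axis; with |UW| = 27.4, W = (30.42, 5.300). ∠UWD = 113.0° gives WD at 74.70° from the x-axis; with |WD| = 29.9, D = (38.31, 34.14). ∠WDM = 127.5° gives DM at 127.2° from the x-axis; with |DM| = 9.7, M = (32.45, 41.87). Then |FM| = |M − F| = 52.97.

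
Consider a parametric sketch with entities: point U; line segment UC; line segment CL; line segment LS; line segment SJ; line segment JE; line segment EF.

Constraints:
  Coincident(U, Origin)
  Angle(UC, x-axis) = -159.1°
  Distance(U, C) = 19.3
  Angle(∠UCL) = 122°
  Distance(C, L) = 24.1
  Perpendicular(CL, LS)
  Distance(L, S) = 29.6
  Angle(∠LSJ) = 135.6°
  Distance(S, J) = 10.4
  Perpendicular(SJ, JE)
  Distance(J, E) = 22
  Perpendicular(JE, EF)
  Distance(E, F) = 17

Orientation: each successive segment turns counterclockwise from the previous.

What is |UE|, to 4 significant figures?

12.50

U is at the origin; UC runs at -159.1° with length 19.3, so C = (-18.03, -6.885). ∠UCL = 122.0° gives CL at -101.1° from the x-axis; with |CL| = 24.1, L = (-22.67, -30.53). CL ⟂ LS, so LS runs at -11.10°; with |LS| = 29.6, S = (6.376, -36.23). ∠LSJ = 135.6° gives SJ at 33.30° from the x-axis; with |SJ| = 10.4, J = (15.07, -30.52). The perpendicularity gives JE at right angles to SJ, so JE runs at 123.3°; with |JE| = 22.0, E = (2.990, -12.14). Then |UE| = |E − U| = 12.50.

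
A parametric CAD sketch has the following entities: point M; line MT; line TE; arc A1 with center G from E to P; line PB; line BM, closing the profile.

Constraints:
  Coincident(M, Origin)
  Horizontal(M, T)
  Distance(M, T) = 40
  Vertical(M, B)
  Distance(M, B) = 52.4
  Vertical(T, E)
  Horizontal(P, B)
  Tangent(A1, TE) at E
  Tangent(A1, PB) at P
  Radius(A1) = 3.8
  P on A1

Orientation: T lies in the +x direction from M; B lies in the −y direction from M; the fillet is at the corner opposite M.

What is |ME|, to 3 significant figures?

62.9

The virtual corner opposite M is at (40.0, -52.4). Tangency of A1 to TE means the radius GE is perpendicular to TE and tangency of A1 to PB means the radius GP is perpendicular to PB, with radius 3.8, so the center G sits 3.8 in from both sides at G = (36.2, -48.6). That places the tangent points at E = (40.0, -48.6) on TE and P = (36.2, -52.4) on PB. Then |ME| = |E − M| = 62.9.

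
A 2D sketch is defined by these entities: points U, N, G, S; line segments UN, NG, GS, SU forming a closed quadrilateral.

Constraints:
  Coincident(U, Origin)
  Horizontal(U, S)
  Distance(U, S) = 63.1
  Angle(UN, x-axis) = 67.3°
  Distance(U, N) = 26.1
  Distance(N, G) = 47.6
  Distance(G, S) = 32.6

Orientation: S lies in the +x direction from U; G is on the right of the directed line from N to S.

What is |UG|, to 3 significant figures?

38.7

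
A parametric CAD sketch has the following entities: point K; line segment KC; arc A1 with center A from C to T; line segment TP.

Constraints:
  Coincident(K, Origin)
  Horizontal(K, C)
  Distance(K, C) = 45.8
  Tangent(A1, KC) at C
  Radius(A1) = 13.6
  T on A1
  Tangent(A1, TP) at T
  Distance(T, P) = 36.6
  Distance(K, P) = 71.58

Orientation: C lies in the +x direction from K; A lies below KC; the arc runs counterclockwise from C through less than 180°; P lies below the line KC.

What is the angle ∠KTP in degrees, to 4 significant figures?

144.4°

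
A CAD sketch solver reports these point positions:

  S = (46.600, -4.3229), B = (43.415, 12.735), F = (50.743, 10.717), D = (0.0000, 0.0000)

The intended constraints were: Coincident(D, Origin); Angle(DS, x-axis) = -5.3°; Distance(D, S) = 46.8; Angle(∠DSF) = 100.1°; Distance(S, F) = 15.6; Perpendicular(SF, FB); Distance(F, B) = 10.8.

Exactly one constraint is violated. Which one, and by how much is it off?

Distance(F, B) = 10.8 — off by 3.20.

D = (0.00, 0.00) ✓; DS at -5.300° ✓; |DS| = 46.80 ✓; ∠DSF = 100.1° ✓; |SF| = 15.60 ✓; ∠(SF, FB) = 90.00° ✓; |FB| = 7.601 ✗.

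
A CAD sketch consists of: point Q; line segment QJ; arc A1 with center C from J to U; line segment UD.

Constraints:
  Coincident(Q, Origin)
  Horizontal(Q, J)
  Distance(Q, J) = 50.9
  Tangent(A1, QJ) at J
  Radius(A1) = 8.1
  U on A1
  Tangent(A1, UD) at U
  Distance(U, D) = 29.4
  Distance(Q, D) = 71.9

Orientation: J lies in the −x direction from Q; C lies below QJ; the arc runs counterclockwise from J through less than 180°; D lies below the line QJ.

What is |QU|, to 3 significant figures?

59.4

Q is at the origin; Q and J share the same y with |QJ| = 50.9 and J on the −x side, so J = (-50.9, 0.00). A1 meets QJ tangentially, so CJ is at right angles to QJ, so C = J + (0, -8.1) = (-50.9, -8.10). Since CU ⟂ UD (tangency), |CD| = √(8.1² + 29.4²) = 30.5 regardless of where U sits on A1. So D lies on both circle(Q, 71.9) and circle(C, 30.5); the below-QJ intersection is D = (-61.9, -36.5). U is the foot of the tangent from D: U = (-59.0, -7.28).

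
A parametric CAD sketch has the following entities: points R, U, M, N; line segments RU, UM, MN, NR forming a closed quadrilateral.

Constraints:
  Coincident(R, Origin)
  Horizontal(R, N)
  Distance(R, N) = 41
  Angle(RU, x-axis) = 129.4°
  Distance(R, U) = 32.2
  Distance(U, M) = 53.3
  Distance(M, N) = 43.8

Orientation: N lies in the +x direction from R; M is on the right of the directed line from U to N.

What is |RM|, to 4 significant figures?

22.99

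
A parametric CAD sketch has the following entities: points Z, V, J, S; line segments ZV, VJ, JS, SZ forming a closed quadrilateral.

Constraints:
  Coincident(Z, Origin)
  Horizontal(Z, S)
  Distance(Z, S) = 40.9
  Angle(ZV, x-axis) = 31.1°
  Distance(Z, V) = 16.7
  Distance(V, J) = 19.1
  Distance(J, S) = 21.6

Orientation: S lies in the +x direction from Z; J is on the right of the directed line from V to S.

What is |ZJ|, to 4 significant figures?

23.20

Z is at the origin; ZS is horizontal with |ZS| = 40.9 and S in +x, so S = (40.9, 0). ZV runs at 31.1° with |ZV| = 16.7, so V = (14.30, 8.626). J is determined by |VJ| = 19.1 and |JS| = 21.6 together: it lies at the intersection of circle(V, 19.1) and circle(S, 21.6). With |VS| = 27.96, the foot of the radical line on VS is 12.16 from V and the perpendicular offset is √(19.1² − 12.16²) = 14.73. Taking the right-of-VS solution: J = (21.33, -9.134).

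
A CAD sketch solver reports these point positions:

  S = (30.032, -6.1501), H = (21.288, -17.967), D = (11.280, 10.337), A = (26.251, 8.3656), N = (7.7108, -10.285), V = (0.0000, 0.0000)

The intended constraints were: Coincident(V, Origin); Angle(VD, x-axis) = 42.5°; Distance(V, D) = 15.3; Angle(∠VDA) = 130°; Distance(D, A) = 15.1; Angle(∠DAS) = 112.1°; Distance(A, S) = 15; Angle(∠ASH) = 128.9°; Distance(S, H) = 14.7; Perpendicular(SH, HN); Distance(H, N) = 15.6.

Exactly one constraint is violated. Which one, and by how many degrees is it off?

Perpendicular(SH, HN) — off by 7.00°.

V = (0.00, 0.00) ✓; VD at 42.50° ✓; |VD| = 15.30 ✓; ∠VDA = 130.0° ✓; |DA| = 15.10 ✓; ∠DAS = 112.1° ✓; |AS| = 15.00 ✓; ∠ASH = 128.9° ✓; |SH| = 14.70 ✓; ∠(SH, HN) = 83.00° ✗; |HN| = 15.60 ✓.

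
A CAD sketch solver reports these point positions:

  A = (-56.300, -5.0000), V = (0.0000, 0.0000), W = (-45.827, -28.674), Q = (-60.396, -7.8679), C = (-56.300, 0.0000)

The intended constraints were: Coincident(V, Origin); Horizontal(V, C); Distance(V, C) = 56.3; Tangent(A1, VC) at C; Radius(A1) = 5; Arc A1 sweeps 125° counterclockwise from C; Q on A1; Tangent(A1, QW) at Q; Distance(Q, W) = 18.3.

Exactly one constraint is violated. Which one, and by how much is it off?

Distance(Q, W) = 18.3 — off by 7.10.

V = (0.00, 0.00) ✓; V.y = 0.00, C.y = 0.00 ✓; |VC| = 56.30 ✓; ∠(AC, CV) = 90.00° ✓; |AC| = 5.000 ✓; bearing(A→Q) − bearing(A→C) = 125.0° ✓; |AQ| = 5.000 ✓; ∠(AQ, QW) = 90.00° ✓; |QW| = 25.40 ✗.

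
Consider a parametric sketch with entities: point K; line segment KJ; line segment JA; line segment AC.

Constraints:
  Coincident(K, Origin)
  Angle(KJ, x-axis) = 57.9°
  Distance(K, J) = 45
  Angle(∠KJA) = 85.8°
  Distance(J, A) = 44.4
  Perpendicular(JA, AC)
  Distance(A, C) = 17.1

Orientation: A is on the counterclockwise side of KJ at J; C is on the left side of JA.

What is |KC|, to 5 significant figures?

49.611

K is at the origin; KJ runs at 57.9° with length 45.0, so J = 45.0·(cos 57.9°, sin 57.9°) = (23.913, 38.120). ∠KJA = 85.8°, so JA runs at 57.9° + (180° − 85.8°) = 152.10° from the x-axis; with |JA| = 44.4, A = J + 44.4·(cos 152.10°, sin 152.10°) = (-15.326, 58.897). The perpendicularity gives AC at right angles to JA; with |AC| = 17.1 on the left of JA, C = A + 17.1·(-0.46793, -0.88377) = (-23.328, 43.784). Then |KC| = |C − K| = 49.611.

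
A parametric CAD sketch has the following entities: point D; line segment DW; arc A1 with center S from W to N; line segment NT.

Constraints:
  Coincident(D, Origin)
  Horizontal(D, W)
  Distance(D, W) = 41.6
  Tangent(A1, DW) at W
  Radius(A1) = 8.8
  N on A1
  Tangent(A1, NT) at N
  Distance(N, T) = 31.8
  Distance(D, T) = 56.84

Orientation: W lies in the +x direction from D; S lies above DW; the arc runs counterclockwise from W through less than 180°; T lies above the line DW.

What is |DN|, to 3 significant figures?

51.2

D is at the origin; D and W share the same y with |DW| = 41.6 and W on the +x side, so W = (41.6, 0.00). Tangency of A1 to DW means the radius SW is perpendicular to DW, so S = W + (0, 8.8) = (41.6, 8.80). Since SN ⟂ NT (tangency), |ST| = √(8.8² + 31.8²) = 33.0 regardless of where N sits on A1. So T lies on both circle(D, 56.84) and circle(S, 33.0); the above-DW intersection is T = (38.7, 41.7). N is the foot of the tangent from T: N = (49.8, 11.9).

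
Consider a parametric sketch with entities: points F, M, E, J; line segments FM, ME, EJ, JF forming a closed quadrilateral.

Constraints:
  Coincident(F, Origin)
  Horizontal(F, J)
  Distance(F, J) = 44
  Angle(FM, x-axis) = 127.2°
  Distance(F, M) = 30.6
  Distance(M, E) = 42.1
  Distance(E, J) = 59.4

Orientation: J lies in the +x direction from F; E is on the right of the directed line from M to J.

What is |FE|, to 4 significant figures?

21.56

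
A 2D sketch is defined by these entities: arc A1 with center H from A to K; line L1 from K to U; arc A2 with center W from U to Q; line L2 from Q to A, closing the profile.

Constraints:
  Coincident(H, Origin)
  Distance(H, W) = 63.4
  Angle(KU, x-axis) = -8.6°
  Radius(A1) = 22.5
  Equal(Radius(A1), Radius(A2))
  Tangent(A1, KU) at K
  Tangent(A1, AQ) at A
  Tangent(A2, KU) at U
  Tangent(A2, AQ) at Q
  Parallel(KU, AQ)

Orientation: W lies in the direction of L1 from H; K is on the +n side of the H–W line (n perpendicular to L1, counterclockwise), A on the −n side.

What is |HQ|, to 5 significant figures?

67.274

The slot axis is L1's direction at -8.6°, so u = (cos -8.6°, sin -8.6°) = (0.98876, -0.14954) and n = (−sin -8.6°, cos -8.6°) = (0.14954, 0.98876). H is at the origin and W lies 63.4 along u from H, so W = 63.4·u = (62.687, -9.4805). Tangency of A1 to both parallel lines with radius 22.5 puts K and A at H ± 22.5·n: K = (3.3645, 22.247), A = (-3.3645, -22.247). Equal radii place U and Q the same way about W: U = W + 22.5·n = (66.052, 12.766), Q = W − 22.5·n = (59.323, -31.728). Then |HQ| = |Q − H| = 67.274.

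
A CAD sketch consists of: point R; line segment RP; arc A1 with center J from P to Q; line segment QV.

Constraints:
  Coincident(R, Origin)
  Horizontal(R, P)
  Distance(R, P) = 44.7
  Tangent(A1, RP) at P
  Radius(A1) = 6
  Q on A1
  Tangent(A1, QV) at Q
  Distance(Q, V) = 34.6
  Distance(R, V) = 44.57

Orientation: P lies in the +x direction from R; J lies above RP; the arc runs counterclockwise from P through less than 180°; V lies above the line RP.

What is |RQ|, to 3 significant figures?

50.2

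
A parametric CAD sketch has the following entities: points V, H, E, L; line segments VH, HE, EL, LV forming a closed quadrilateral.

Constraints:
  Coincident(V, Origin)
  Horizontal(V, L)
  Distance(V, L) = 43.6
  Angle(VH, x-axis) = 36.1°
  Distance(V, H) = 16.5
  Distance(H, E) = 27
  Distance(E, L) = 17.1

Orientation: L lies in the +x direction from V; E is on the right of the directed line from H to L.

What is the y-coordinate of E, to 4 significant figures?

-11.07

Checks: |HE| = 27.00 ✓; |EL| = 17.10 ✓.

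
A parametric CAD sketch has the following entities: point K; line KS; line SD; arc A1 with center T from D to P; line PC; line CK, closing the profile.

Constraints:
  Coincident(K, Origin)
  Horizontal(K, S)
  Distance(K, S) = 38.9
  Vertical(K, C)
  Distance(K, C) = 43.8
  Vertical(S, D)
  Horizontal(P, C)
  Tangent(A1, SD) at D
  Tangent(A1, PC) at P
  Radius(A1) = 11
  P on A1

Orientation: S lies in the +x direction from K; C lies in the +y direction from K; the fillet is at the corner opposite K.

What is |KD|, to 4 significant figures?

50.88

K is at the origin; K and S share the same y with |KS| = 38.9 and S on the +x side, so S = (38.90, 0.000). KC is vertical with |KC| = 43.8 and C on the +y side, so C = (0.000, 43.80). The virtual corner opposite K is at (38.90, 43.80). The tangent condition forces TD to be normal to SD and since A1 is tangent to PC there, TP ⟂ PC, with radius 11.0, so the center T sits 11.0 in from both sides at T = (27.90, 32.80). That places the tangent points at D = (38.90, 32.80) on SD and P = (27.90, 43.80) on PC. Then |KD| = |D − K| = 50.88.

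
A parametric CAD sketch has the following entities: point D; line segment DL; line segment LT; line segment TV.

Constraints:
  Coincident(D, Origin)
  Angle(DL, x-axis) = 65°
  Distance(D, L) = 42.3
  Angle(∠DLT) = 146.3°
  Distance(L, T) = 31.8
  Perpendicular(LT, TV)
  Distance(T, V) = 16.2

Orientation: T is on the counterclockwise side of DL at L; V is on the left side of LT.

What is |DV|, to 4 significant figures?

67.38

D is at the origin; DL runs at 65.0° with length 42.3, so L = 42.3·(cos 65.0°, sin 65.0°) = (17.88, 38.34). ∠DLT = 146.3°, so LT runs at 65.0° + (180° − 146.3°) = 98.70° from the x-axis; with |LT| = 31.8, T = L + 31.8·(cos 98.70°, sin 98.70°) = (13.07, 69.77). The perpendicularity gives TV at right angles to LT; with |TV| = 16.2 on the left of LT, V = T + 16.2·(-0.9885, -0.1513) = (-2.947, 67.32). Then |DV| = |V − D| = 67.38.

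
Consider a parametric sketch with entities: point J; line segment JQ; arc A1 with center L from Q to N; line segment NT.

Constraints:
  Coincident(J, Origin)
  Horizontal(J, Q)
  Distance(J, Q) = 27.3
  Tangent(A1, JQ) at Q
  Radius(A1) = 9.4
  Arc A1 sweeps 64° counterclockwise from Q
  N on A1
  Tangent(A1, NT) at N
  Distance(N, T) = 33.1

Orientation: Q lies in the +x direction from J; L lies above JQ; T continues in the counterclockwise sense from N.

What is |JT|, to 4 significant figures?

61.26

J is at the origin; JQ is horizontal with |JQ| = 27.3 and Q on the +x side, so Q = (27.30, 0.000). Tangency of A1 to JQ means the radius LQ is perpendicular to JQ, so L = Q + (0, 9.4) = (27.30, 9.400). On A1, Q sits at bearing -90° from L; a 64° counterclockwise sweep puts N at bearing -26°, so N = L + 9.4·(cos -26°, sin -26°) = (35.75, 5.279). The tangent condition forces LN to be normal to NT, so NT runs along (−sin -26°, cos -26°); with |NT| = 33.1, T = (50.26, 35.03). Then |JT| = |T − J| = 61.26.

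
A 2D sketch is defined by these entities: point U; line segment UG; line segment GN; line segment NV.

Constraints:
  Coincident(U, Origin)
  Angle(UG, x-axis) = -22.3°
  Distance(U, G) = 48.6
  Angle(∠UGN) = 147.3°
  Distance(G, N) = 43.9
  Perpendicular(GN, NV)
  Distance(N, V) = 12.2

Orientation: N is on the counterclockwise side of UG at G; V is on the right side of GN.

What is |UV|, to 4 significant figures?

93.11

U is at the origin; UG runs at -22.3° with length 48.6, so G = 48.6·(cos -22.3°, sin -22.3°) = (44.97, -18.44). ∠UGN = 147.3°, so GN runs at -22.3° + (180° − 147.3°) = 10.40° from the x-axis; with |GN| = 43.9, N = G + 43.9·(cos 10.40°, sin 10.40°) = (88.14, -10.52). GN ⟂ NV; with |NV| = 12.2 on the right of GN, V = N + 12.2·(0.1805, -0.9836) = (90.35, -22.52). Then |UV| = |V − U| = 93.11.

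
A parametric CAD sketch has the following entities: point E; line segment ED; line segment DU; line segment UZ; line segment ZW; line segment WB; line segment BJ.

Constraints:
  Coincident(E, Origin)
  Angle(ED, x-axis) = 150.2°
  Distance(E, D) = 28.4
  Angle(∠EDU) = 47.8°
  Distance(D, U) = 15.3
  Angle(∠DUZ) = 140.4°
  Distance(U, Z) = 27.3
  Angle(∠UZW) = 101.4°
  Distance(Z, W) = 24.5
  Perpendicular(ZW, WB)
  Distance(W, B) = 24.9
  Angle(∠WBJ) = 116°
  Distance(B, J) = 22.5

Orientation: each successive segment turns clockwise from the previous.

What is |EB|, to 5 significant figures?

17.401

∠UZW = 101.4° gives ZW at -100.20° from the x-axis; with |ZW| = 24.5, W = (10.951, -15.321). ZW ⟂ WB, so WB runs at 169.80°; with |WB| = 24.9, B = (-13.556, -10.911). Then |EB| = |B − E| = 17.401.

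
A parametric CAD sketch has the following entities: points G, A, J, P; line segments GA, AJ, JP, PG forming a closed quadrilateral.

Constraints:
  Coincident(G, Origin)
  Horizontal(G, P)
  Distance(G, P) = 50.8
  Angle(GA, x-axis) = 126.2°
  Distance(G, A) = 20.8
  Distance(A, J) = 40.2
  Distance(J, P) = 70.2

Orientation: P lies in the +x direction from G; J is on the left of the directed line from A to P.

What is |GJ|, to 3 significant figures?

53.3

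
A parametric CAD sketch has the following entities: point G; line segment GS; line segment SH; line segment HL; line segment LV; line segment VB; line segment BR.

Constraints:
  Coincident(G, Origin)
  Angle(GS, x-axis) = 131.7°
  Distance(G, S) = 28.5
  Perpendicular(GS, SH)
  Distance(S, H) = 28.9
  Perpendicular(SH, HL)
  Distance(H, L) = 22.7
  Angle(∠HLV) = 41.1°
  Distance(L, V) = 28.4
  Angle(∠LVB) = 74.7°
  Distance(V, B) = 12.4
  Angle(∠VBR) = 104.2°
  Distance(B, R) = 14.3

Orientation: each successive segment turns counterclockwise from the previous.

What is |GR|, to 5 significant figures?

37.470

∠LVB = 74.7° gives VB at -164.10° from the x-axis; with |VB| = 12.4, B = (-37.659, 10.107). ∠VBR = 104.2° gives BR at -88.300° from the x-axis; with |BR| = 14.3, R = (-37.235, -4.1870). Then |GR| = |R − G| = 37.470.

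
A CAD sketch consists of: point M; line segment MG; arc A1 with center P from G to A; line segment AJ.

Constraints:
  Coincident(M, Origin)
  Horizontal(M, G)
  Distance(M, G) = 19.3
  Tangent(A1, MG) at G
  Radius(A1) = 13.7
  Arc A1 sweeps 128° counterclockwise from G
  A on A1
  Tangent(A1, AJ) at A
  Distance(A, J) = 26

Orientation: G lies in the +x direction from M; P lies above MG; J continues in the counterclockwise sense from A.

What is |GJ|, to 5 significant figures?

42.940

M is at the origin; M and G share the same y with |MG| = 19.3 and G on the +x side, so G = (19.300, 0.0000). Tangency of A1 to MG means the radius PG is perpendicular to MG, so P = G + (0, 13.7) = (19.300, 13.700). On A1, G sits at bearing -90° from P; a 128° counterclockwise sweep puts A at bearing 38°, so A = P + 13.7·(cos 38°, sin 38°) = (30.096, 22.135). Since A1 is tangent to AJ there, PA ⟂ AJ, so AJ runs along (−sin 38°, cos 38°); with |AJ| = 26.0, J = (14.089, 42.623). Then |GJ| = |J − G| = 42.940.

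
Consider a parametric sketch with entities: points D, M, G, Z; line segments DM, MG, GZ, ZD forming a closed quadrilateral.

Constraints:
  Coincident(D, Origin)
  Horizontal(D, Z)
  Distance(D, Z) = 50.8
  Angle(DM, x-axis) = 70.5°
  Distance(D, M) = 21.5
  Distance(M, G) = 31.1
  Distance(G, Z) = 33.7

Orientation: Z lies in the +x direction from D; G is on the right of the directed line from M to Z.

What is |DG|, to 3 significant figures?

20.3

Checks: |MG| = 31.10 ✓; |GZ| = 33.70 ✓.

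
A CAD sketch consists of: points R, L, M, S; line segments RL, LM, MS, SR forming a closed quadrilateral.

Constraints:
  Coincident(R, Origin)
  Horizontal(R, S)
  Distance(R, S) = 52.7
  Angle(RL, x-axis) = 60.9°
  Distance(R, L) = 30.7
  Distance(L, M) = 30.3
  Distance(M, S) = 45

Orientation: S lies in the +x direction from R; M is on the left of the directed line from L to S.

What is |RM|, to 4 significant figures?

59.19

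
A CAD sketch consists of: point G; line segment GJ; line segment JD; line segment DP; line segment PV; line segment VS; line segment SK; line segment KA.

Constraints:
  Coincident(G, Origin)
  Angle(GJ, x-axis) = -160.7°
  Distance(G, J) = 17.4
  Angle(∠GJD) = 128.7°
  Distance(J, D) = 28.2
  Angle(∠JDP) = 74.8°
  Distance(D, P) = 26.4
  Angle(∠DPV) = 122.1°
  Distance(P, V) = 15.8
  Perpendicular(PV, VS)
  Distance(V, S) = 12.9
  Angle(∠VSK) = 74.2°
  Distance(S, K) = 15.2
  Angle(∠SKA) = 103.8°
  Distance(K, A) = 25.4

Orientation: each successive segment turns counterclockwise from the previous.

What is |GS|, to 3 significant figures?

13.9

G is at the origin; GJ runs at -160.7° with length 17.4, so J = (-16.4, -5.75). ∠GJD = 128.7° gives JD at -109° from the x-axis; with |JD| = 28.2, D = (-25.8, -32.3). ∠JDP = 74.8° gives DP at -4.20° from the x-axis; with |DP| = 26.4, P = (0.540, -34.3). ∠DPV = 122.1° gives PV at 53.7° from the x-axis; with |PV| = 15.8, V = (9.89, -21.5). PV ⟂ VS, so VS runs at 144°; with |VS| = 12.9, S = (-0.503, -13.9). Then |GS| = |S − G| = 13.9.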